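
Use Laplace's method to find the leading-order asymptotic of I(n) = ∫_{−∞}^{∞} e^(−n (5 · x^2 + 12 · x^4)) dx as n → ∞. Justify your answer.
I(n) ~ sqrt(π/(5n))

φ(x) = 5 · x^2 + 12 · x^4 has its unique global minimum at x* = 0 (since φ'(x) = 10x + 48x^3 = 0 only at x = 0 for real x with both coefficients positive, and φ → ∞ as |x| → ∞). At x* = 0, φ(0) = 0 and φ''(0) = 10. Laplace's method then gives
  I(n) ~ sqrt(2π / (n · φ''(0))) · e^(−n φ(0)) = sqrt(2π / (10n)) = sqrt(π/(5n)).
The 12 · x^4 term contributes only at subleading order (an O(1/n) relative correction).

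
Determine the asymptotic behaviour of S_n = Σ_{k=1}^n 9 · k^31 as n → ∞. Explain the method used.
S_n ~ 9 · n^32 / 32

By integral comparison (Euler-Maclaurin), Σ_{k=1}^n 9 · k^31 = 9 · ∫_0^n x^31 dx + O(n^31) = 9 · n^32/32 + O(n^31). (Equivalently, Faulhaber's formula gives the same leading term.)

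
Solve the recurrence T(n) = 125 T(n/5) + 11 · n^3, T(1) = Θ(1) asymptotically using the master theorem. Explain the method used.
T(n) = Θ(n^3 log n)

log_5 125 = 3, and f(n) = 11 · n^3 = Θ(n^(log_5 125)). This is Case 2 of the master theorem: T(n) = Θ(f(n) · log n) = Θ(n^3 log n).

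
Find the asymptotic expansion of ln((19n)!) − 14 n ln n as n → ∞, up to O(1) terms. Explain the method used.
ln((19n)!) − 14 n ln n = 5 n ln n + 19(ln 19 − 1) n + (1/2) ln(2π·19n) + O(1/n)

Stirling: ln((19n)!) = 19n ln(19n) − 19n + (1/2) ln(2π·19n) + O(1/n).
Expand 19n ln(19n) = 19n (ln n + ln 19) = 19n ln n + 19n ln 19.
Subtract 14n ln n: leading term is (19 − 14) n ln n = 5 n ln n. The next term is 19n ln 19 − 19n = 19(ln 19 − 1) n. Then the (1/2) ln(2π·19n) correction.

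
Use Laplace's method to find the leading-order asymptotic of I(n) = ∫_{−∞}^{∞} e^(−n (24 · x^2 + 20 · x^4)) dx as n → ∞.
I(n) ~ sqrt(π/(24n))

φ(x) = 24 · x^2 + 20 · x^4 has its unique global minimum at x* = 0 (since φ'(x) = 48x + 80x^3 = 0 only at x = 0 for real x with both coefficients positive, and φ → ∞ as |x| → ∞). At x* = 0, φ(0) = 0 and φ''(0) = 48. Laplace's method then gives
  I(n) ~ sqrt(2π / (n · φ''(0))) · e^(−n φ(0)) = sqrt(2π / (48n)) = sqrt(π/(24n)).
The 20 · x^4 term contributes only at subleading order (an O(1/n) relative correction).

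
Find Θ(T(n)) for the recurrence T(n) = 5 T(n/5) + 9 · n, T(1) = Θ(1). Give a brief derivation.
T(n) = Θ(n log n)

log_5 5 = 1, and f(n) = 9 · n = Θ(n^(log_5 5)). This is Case 2 of the master theorem: T(n) = Θ(f(n) · log n) = Θ(n log n).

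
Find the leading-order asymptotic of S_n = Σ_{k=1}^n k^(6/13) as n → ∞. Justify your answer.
S_n ~ (13/19) · n^(19/13)

Integral comparison: Σ_{k=1}^n k^(6/13) = ∫_0^n x^(6/13) dx + O(n^(6/13)). The integral is n^(1 + 6/13) / (1 + 6/13) = n^((6+13)/13) / ((6+13)/13) = (13/19) · n^(19/13).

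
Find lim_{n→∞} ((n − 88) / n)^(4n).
lim = e^(−352)

Rewrite as (1 − 88/n)^(4n). By the standard limit (1 + x/n)^n → e^x, we have (1 − 88/n)^n → e^(−88), and raising to the 4th power gives e^(−352).
More precisely, ln[(1 − 88/n)^(4n)] = 4n · ln(1 − 88/n) = 4n · (-88/n + O(1/n^2)) = -352 + O(1/n) → -352.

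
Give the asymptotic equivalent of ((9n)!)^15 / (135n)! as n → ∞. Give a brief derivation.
((9n)!)^15/(135n)! ~ ((2π·9n)^(14/2) / sqrt(15)) · 15^(−15·9n)  →  0

Write N = 9n. Stirling: N! ~ sqrt(2π N)(N/e)^N and (15N)! ~ sqrt(2π·15N)·(15N/e)^(15N).
  (N!)^15/(15N)! ~ (2π N)^(15/2) (N/e)^(15N) / [sqrt(2π·15N) (15N/e)^(15N)]
     = (2π N)^(15/2) / sqrt(2π·15N) · (N/(15N))^(15N)
     = (2π N)^((15−1)/2) / sqrt(15) · 15^(−15N).
Since 15^15 > 1, the factor 15^(−15N) decays exponentially, so the ratio → 0. Substituting N = 9n gives the stated form.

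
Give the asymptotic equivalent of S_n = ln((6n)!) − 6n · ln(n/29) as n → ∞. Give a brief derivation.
S_n ~ 6n · (ln 174 − 1) + O(ln n)

Stirling: ln((6n)!) = 6n ln(6n) − 6n + O(ln n).
  S_n = 6n ln(6n) − 6n − 6n ln(n/29) + O(ln n)
      = 6n ln(6n) − 6n ln n + 6n ln 29 − 6n + O(ln n)
      = 6n ln 6 + 6n ln 29 − 6n + O(ln n)
      = 6n (ln 174 − 1) + O(ln n).
Numerically ln(174) − 1 ≈ 4.1591.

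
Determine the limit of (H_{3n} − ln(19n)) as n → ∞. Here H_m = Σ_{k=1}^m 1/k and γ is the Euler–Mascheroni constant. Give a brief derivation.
lim = ln(3/19) + γ

By Euler-Maclaurin, H_m = ln m + γ + O(1/m). So
  H_{3n} − ln(19n) = ln(3n) + γ − ln(19n) + O(1/n)
                       = ln(3/19) + γ + O(1/n).
Hence the limit is ln(3/19) + γ.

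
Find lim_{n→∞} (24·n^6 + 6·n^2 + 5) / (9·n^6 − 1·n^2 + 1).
lim = 24/9 = 8/3

For large n the leading n^6 terms dominate both numerator and denominator. Dividing top and bottom by n^6, every other term tends to 0, leaving 24/9 = 8/3.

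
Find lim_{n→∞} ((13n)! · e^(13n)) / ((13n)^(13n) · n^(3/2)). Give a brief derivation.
lim = 0

Stirling: (13n)! ~ sqrt(2π·13n) · (13n/e)^(13n). Hence
  (13n)! · e^(13n) / (13n)^(13n) ~ sqrt(2π·13n).
Dividing by n^(3/2): sqrt(2π·13n) / n^(3/2) = sqrt(2π·13) · n^((1−3)/2), so the expression behaves like sqrt(2π·13) · n^((1−3)/2) → 0.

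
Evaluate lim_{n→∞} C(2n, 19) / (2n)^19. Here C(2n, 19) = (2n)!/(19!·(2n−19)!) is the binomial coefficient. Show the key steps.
lim = 1/19! = 1/121645100408832000

With N = 2n → ∞: C(N, 19) / N^19 = [N(N−1)…(N−18)] / (19! · N^19) = (1/19!) · 1 · (1 − 1/(2n)) · … · (1 − 18/(2n)). Each factor → 1 as N → ∞, so the limit is 1/19! = 1/121645100408832000.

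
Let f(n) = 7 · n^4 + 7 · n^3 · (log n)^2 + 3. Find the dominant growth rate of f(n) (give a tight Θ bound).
f(n) ∈ Θ(n^4)

Compare the terms by growth order. For large n, n^a · (log n)^b dominates n^a' · (log n)^b' iff a > a', or (a = a' and b > b'). Ranking the 3 terms shows the dominant one is 7 · n^4. Hence f(n) ∈ Θ(n^4).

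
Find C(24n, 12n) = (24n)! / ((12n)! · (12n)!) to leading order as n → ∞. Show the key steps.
C(24n, 12n) ~ (4)^(12n) · sqrt(1/(π·12n))

Write N = 12n. Apply Stirling to each factorial:
  (2N)! ~ sqrt(2π·2N) · (2N/e)^(2N),
  N! ~ sqrt(2π N) · (N/e)^N,
  (1N)! ~ sqrt(2π·1N) · (1N/e)^(1N).
The exponential factors combine to (2N)^(2N) / (N^N · (1N)^(1N)) = 2^(2N)/1^(1N) = (2^2/1^1)^N = (4)^N.
The square-root prefactors combine to sqrt(2π·2N) / (sqrt(2π N)·sqrt(2π·1N)) = sqrt(2 / (2π·1·N)) = sqrt(1/(π·12n)).
Substituting N = 12n: C(24n, 12n) ~ (4)^(12n) · sqrt(1/(π·12n)).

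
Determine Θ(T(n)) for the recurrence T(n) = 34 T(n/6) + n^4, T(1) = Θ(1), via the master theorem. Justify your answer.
T(n) = Θ(n^4)

log_6 34 ≈ 1.968. f(n) = n^4 dominates n^(log_6 34) since 4 > 1.968, and the regularity condition a·f(n/b) = 34·(n/6)^4 = (34/1296)·n^4 ≤ c·f(n) holds with c = 34/1296 ≈ 0.0262 < 1. So this is Case 3: T(n) = Θ(f(n)) = Θ(n^4).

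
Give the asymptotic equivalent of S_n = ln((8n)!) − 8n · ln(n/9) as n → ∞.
S_n ~ 8n · (ln 72 − 1) + O(ln n)

Stirling: ln((8n)!) = 8n ln(8n) − 8n + O(ln n).
  S_n = 8n ln(8n) − 8n − 8n ln(n/9) + O(ln n)
      = 8n ln(8n) − 8n ln n + 8n ln 9 − 8n + O(ln n)
      = 8n ln 8 + 8n ln 9 − 8n + O(ln n)
      = 8n (ln 72 − 1) + O(ln n).
Numerically ln(72) − 1 ≈ 3.2767.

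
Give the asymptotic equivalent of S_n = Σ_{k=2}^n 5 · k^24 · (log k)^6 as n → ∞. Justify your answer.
S_n ~ n^25 · (log n)^6 / 5

By integral comparison, S_n = ∫_1^n 5 · x^24 · (log x)^6 dx + O(n^24 · (log n)^6). For the integral, the leading term of ∫_1^n x^24 (log x)^6 dx is n^25/25 · (log n)^6 (by repeated integration by parts; each step lowers the log-exponent and produces a relatively O(1/log n) correction). Hence S_n ~ n^25 · (log n)^6 / 5.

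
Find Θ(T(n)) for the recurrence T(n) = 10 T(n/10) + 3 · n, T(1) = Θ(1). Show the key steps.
T(n) = Θ(n log n)

log_10 10 = 1, and f(n) = 3 · n = Θ(n^(log_10 10)). This is Case 2 of the master theorem: T(n) = Θ(f(n) · log n) = Θ(n log n).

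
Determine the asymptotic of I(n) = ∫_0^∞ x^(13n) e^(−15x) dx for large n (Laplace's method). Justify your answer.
I(n) ~ (sqrt(2π·13n) / 15) · (13n/(15e))^(13n)

Write the integrand as exp(13n ln x − 15x) and set f(x) = 13n ln x − 15x. Then f'(x) = 13n/x − 15 = 0 at x* = 13n/15, and f''(x*) = −13n/x*^2 = −15^2/(13n). Laplace's method (interior maximum) gives
  I(n) ~ e^(f(x*)) · sqrt(2π / |f''(x*)|)
        = exp(13n ln(13n/15) − 13n) · sqrt(2π · 13n / 15^2)
        = (13n/15)^(13n) e^(−13n) · sqrt(2π·13n) / 15
        = (sqrt(2π·13n) / 15) · (13n/(15e))^(13n).
This matches Γ(13n+1)/15^(13n+1) with Stirling applied to Γ.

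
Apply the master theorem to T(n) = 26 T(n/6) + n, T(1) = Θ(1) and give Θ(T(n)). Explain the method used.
T(n) = Θ(n^(log_6 26))

Master theorem: compare f(n) = n to n^(log_6 26) where log_6 26 ≈ 1.818. Since 1 < log_6 26, we have f(n) = O(n^(log_6 26 − ε)) for some ε > 0 — Case 1. Hence T(n) = Θ(n^(log_6 26)).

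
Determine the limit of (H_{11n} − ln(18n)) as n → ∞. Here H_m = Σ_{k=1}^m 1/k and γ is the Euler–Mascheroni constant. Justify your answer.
lim = ln(11/18) + γ

By Euler-Maclaurin, H_m = ln m + γ + O(1/m). So
  H_{11n} − ln(18n) = ln(11n) + γ − ln(18n) + O(1/n)
                       = ln(11/18) + γ + O(1/n).
Hence the limit is ln(11/18) + γ.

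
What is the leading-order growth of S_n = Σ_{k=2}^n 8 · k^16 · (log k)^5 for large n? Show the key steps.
S_n ~ 8 · n^17 · (log n)^5 / 17

By integral comparison, S_n = ∫_1^n 8 · x^16 · (log x)^5 dx + O(n^16 · (log n)^5). For the integral, the leading term of ∫_1^n x^16 (log x)^5 dx is n^17/17 · (log n)^5 (by repeated integration by parts; each step lowers the log-exponent and produces a relatively O(1/log n) correction). Hence S_n ~ 8 · n^17 · (log n)^5 / 17.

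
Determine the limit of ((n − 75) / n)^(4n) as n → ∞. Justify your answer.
lim = e^(−300)

Rewrite as (1 − 75/n)^(4n). By the standard limit (1 + x/n)^n → e^x, we have (1 − 75/n)^n → e^(−75), and raising to the 4th power gives e^(−300).
More precisely, ln[(1 − 75/n)^(4n)] = 4n · ln(1 − 75/n) = 4n · (-75/n + O(1/n^2)) = -300 + O(1/n) → -300.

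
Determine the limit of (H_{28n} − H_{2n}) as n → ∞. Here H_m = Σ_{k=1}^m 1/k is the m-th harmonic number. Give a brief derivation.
lim = ln(28/2) = ln 14

Euler-Maclaurin gives H_m = ln m + γ + 1/(2m) + O(1/m^2). The γ and O(1/m) terms cancel in the difference:
  H_{28n} − H_{2n} = ln(28n) − ln(2n) + O(1/n) = ln(28/2) + O(1/n).
Hence the limit is ln(28/2) = ln 14.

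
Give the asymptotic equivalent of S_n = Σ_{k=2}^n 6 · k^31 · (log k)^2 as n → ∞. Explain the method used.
S_n ~ 3 · n^32 · (log n)^2 / 16

By integral comparison, S_n = ∫_1^n 6 · x^31 · (log x)^2 dx + O(n^31 · (log n)^2). For the integral, the leading term of ∫_1^n x^31 (log x)^2 dx is n^32/32 · (log n)^2 (by repeated integration by parts; each step lowers the log-exponent and produces a relatively O(1/log n) correction). Hence S_n ~ 3 · n^32 · (log n)^2 / 16.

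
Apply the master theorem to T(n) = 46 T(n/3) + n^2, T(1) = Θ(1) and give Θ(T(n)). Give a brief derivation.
T(n) = Θ(n^(log_3 46))

Master theorem: compare f(n) = n^2 to n^(log_3 46) where log_3 46 ≈ 3.485. Since 2 < log_3 46, we have f(n) = O(n^(log_3 46 − ε)) for some ε > 0 — Case 1. Hence T(n) = Θ(n^(log_3 46)).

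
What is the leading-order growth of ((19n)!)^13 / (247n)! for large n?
((19n)!)^13/(247n)! ~ ((2π·19n)^(12/2) / sqrt(13)) · 13^(−13·19n)  →  0

Write N = 19n. Stirling: N! ~ sqrt(2π N)(N/e)^N and (13N)! ~ sqrt(2π·13N)·(13N/e)^(13N).
  (N!)^13/(13N)! ~ (2π N)^(13/2) (N/e)^(13N) / [sqrt(2π·13N) (13N/e)^(13N)]
     = (2π N)^(13/2) / sqrt(2π·13N) · (N/(13N))^(13N)
     = (2π N)^((13−1)/2) / sqrt(13) · 13^(−13N).
Since 13^13 > 1, the factor 13^(−13N) decays exponentially, so the ratio → 0. Substituting N = 19n gives the stated form.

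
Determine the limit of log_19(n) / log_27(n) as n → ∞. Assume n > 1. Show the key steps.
lim = ln(27) / ln(19) = log_19(27)

Change of base: log_19(n) = ln n / ln 19 and log_27(n) = ln n / ln 27. The ratio is (ln n / ln 19) · (ln 27 / ln n) = ln 27 / ln 19, a constant independent of n. So the limit is ln 27 / ln 19 = log_19(27).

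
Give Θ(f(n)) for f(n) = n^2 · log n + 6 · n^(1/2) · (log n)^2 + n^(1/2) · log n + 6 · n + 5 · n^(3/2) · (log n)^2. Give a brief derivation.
f(n) ∈ Θ(n^2 · log n)

Compare the terms by growth order. For large n, n^a · (log n)^b dominates n^a' · (log n)^b' iff a > a', or (a = a' and b > b'). Ranking the 5 terms shows the dominant one is n^2 · log n. Hence f(n) ∈ Θ(n^2 · log n).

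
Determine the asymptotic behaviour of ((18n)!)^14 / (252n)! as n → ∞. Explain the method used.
((18n)!)^14/(252n)! ~ ((2π·18n)^(13/2) / sqrt(14)) · 14^(−14·18n)  →  0

Write N = 18n. Stirling: N! ~ sqrt(2π N)(N/e)^N and (14N)! ~ sqrt(2π·14N)·(14N/e)^(14N).
  (N!)^14/(14N)! ~ (2π N)^(14/2) (N/e)^(14N) / [sqrt(2π·14N) (14N/e)^(14N)]
     = (2π N)^(14/2) / sqrt(2π·14N) · (N/(14N))^(14N)
     = (2π N)^((14−1)/2) / sqrt(14) · 14^(−14N).
Since 14^14 > 1, the factor 14^(−14N) decays exponentially, so the ratio → 0. Substituting N = 18n gives the stated form.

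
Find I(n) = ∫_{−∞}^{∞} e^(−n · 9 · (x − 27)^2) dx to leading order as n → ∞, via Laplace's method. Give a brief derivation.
I(n) = sqrt(π/(9n))

Here φ(x) = 9 · (x − 27)^2 has its unique minimum at x* = 27 with φ(x*) = 0 and φ''(x*) = 18. Laplace's method gives
  I(n) ~ e^(−n φ(x*)) · sqrt(2π / (n · φ''(x*))) = sqrt(2π / (18n)) = sqrt(π/(9n)).
This is exact: substituting u = (x − 27)·sqrt(9n) gives I(n) = (1/sqrt(9n)) ∫_{−∞}^{∞} e^(−u^2) du = sqrt(π/(9n)).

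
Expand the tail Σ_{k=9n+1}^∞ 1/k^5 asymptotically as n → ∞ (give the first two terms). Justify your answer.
Σ_{k>9n} 1/k^5 = 1/(4 · (9n)^4) − 1/(2 · (9n)^5) + O(1/(9n)^6)

Compare to the integral: ∫_{9n}^∞ x^(−5) dx = [−x^(−4)/4]_{9n}^∞ = 1/((5−1)·(9n)^4). The Euler-Maclaurin correction adds −f(9n)/2 = −1/(2·(9n)^5). Euler-Maclaurin then gives
  Σ_{k>9n} 1/k^5 = ∫_{9n}^∞ dx/x^5 − 1/(2·(9n)^5) + O(1/(9n)^6).
(Equivalently this is ζ(5) − Σ_{k≤9n} 1/k^5.)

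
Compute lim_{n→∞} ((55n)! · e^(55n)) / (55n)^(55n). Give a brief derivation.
lim = ∞

Stirling: (55n)! ~ sqrt(2π·55n) · (55n/e)^(55n). Hence
  (55n)! · e^(55n) / (55n)^(55n) ~ sqrt(2π·55n) = sqrt(2π·55) · sqrt(n) → ∞.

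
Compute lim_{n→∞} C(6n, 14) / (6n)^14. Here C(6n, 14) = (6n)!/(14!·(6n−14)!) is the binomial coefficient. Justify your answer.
lim = 1/14! = 1/87178291200

With N = 6n → ∞: C(N, 14) / N^14 = [N(N−1)…(N−13)] / (14! · N^14) = (1/14!) · 1 · (1 − 1/(6n)) · … · (1 − 13/(6n)). Each factor → 1 as N → ∞, so the limit is 1/14! = 1/87178291200.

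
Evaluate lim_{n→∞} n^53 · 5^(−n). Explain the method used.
lim = 0

Exponentials with base > 1 dominate every fixed polynomial: for any fixed c, n^c / 5^n → 0 as n → ∞ (e.g. by the ratio test, or by writing 5^n = e^(n ln 5) and noting e^(n ln 5) / n^c → ∞). Hence n^53 · 5^(−n) = n^53 / 5^n → 0.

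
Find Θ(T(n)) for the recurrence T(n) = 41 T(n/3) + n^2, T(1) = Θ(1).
T(n) = Θ(n^(log_3 41))

Master theorem: compare f(n) = n^2 to n^(log_3 41) where log_3 41 ≈ 3.380. Since 2 < log_3 41, we have f(n) = O(n^(log_3 41 − ε)) for some ε > 0 — Case 1. Hence T(n) = Θ(n^(log_3 41)).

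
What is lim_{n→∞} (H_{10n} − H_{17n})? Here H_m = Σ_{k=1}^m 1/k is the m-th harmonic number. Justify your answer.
lim = ln(10/17)

Euler-Maclaurin gives H_m = ln m + γ + 1/(2m) + O(1/m^2). The γ and O(1/m) terms cancel in the difference:
  H_{10n} − H_{17n} = ln(10n) − ln(17n) + O(1/n) = ln(10/17) + O(1/n).
Hence the limit is ln(10/17).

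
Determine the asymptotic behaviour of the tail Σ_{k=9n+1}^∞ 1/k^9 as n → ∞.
Σ_{k>9n} 1/k^9 ~ 1/(8 · (9n)^8)

Compare to the integral: ∫_{9n}^∞ x^(−9) dx = [−x^(−8)/8]_{9n}^∞ = 1/((9−1)·(9n)^8). Euler-Maclaurin then gives
  Σ_{k>9n} 1/k^9 = ∫_{9n}^∞ dx/x^9 − 1/(2·(9n)^9) + O(1/(9n)^10).
(Equivalently this is ζ(9) − Σ_{k≤9n} 1/k^9.)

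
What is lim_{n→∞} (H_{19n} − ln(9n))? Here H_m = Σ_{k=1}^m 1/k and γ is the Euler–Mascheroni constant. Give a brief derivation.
lim = ln(19/9) + γ

By Euler-Maclaurin, H_m = ln m + γ + O(1/m). So
  H_{19n} − ln(9n) = ln(19n) + γ − ln(9n) + O(1/n)
                       = ln(19/9) + γ + O(1/n).
Hence the limit is ln(19/9) + γ.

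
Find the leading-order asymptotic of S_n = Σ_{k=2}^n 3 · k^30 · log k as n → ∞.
S_n ~ 3 · n^31 log n / 31 − 3 · n^31 / 961

By integral comparison, S_n = ∫_1^n 3 · x^30 · log x dx + O(n^30 · log n). For the integral, ∫ x^30 log x dx = n^31 log n / 31 − n^31/961 (integration by parts). Hence S_n ~ 3 · n^31 log n / 31 − 3 · n^31 / 961.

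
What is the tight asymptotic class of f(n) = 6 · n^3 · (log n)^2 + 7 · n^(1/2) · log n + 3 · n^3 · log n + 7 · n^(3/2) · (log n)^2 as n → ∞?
f(n) ∈ Θ(n^3 · (log n)^2)

Compare the terms by growth order. For large n, n^a · (log n)^b dominates n^a' · (log n)^b' iff a > a', or (a = a' and b > b'). Ranking the 4 terms shows the dominant one is 6 · n^3 · (log n)^2. Hence f(n) ∈ Θ(n^3 · (log n)^2).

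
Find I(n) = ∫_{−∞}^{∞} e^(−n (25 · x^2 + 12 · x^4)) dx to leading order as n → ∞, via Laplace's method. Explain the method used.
I(n) ~ sqrt(π/(25n))

φ(x) = 25 · x^2 + 12 · x^4 has its unique global minimum at x* = 0 (since φ'(x) = 50x + 48x^3 = 0 only at x = 0 for real x with both coefficients positive, and φ → ∞ as |x| → ∞). At x* = 0, φ(0) = 0 and φ''(0) = 50. Laplace's method then gives
  I(n) ~ sqrt(2π / (n · φ''(0))) · e^(−n φ(0)) = sqrt(2π / (50n)) = sqrt(π/(25n)).
The 12 · x^4 term contributes only at subleading order (an O(1/n) relative correction).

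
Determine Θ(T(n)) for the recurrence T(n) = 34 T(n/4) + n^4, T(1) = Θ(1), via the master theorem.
T(n) = Θ(n^4)

log_4 34 ≈ 2.544. f(n) = n^4 dominates n^(log_4 34) since 4 > 2.544, and the regularity condition a·f(n/b) = 34·(n/4)^4 = (34/256)·n^4 ≤ c·f(n) holds with c = 34/256 ≈ 0.133 < 1. So this is Case 3: T(n) = Θ(f(n)) = Θ(n^4).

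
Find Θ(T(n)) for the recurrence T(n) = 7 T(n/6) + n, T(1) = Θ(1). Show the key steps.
T(n) = Θ(n^(log_6 7))

Master theorem: compare f(n) = n to n^(log_6 7) where log_6 7 ≈ 1.086. Since 1 < log_6 7, we have f(n) = O(n^(log_6 7 − ε)) for some ε > 0 — Case 1. Hence T(n) = Θ(n^(log_6 7)).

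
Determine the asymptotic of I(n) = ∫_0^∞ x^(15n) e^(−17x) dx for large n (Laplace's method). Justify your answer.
I(n) ~ (sqrt(2π·15n) / 17) · (15n/(17e))^(15n)

Write the integrand as exp(15n ln x − 17x) and set f(x) = 15n ln x − 17x. Then f'(x) = 15n/x − 17 = 0 at x* = 15n/17, and f''(x*) = −15n/x*^2 = −17^2/(15n). Laplace's method (interior maximum) gives
  I(n) ~ e^(f(x*)) · sqrt(2π / |f''(x*)|)
        = exp(15n ln(15n/17) − 15n) · sqrt(2π · 15n / 17^2)
        = (15n/17)^(15n) e^(−15n) · sqrt(2π·15n) / 17
        = (sqrt(2π·15n) / 17) · (15n/(17e))^(15n).
This matches Γ(15n+1)/17^(15n+1) with Stirling applied to Γ.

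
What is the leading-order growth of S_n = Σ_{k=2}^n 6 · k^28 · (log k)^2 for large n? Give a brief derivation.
S_n ~ 6 · n^29 · (log n)^2 / 29

By integral comparison, S_n = ∫_1^n 6 · x^28 · (log x)^2 dx + O(n^28 · (log n)^2). For the integral, the leading term of ∫_1^n x^28 (log x)^2 dx is n^29/29 · (log n)^2 (by repeated integration by parts; each step lowers the log-exponent and produces a relatively O(1/log n) correction). Hence S_n ~ 6 · n^29 · (log n)^2 / 29.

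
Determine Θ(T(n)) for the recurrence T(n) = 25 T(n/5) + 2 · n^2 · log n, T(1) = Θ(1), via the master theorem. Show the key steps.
T(n) = Θ(n^2 · (log n)^2)

Here log_5 25 = 2 and f(n) = 2 · n^2 · log n = Θ(n^(log_5 25) · (log n)^1). This is the extended Case 2 of the master theorem (f matches the critical exponent up to log factors), giving T(n) = Θ(n^(log_5 25) · (log n)^(1+1)) = Θ(n^2 · (log n)^2).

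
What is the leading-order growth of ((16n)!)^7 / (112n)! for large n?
((16n)!)^7/(112n)! ~ ((2π·16n)^(6/2) / sqrt(7)) · 7^(−7·16n)  →  0

Write N = 16n. Stirling: N! ~ sqrt(2π N)(N/e)^N and (7N)! ~ sqrt(2π·7N)·(7N/e)^(7N).
  (N!)^7/(7N)! ~ (2π N)^(7/2) (N/e)^(7N) / [sqrt(2π·7N) (7N/e)^(7N)]
     = (2π N)^(7/2) / sqrt(2π·7N) · (N/(7N))^(7N)
     = (2π N)^((7−1)/2) / sqrt(7) · 7^(−7N).
Since 7^7 > 1, the factor 7^(−7N) decays exponentially, so the ratio → 0. Substituting N = 16n gives the stated form.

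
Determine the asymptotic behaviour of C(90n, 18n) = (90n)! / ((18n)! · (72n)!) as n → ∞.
C(90n, 18n) ~ (3125/256)^(18n) · sqrt(5/(8π·18n))

Write N = 18n. Apply Stirling to each factorial:
  (5N)! ~ sqrt(2π·5N) · (5N/e)^(5N),
  N! ~ sqrt(2π N) · (N/e)^N,
  (4N)! ~ sqrt(2π·4N) · (4N/e)^(4N).
The exponential factors combine to (5N)^(5N) / (N^N · (4N)^(4N)) = 5^(5N)/4^(4N) = (5^5/4^4)^N = (3125/256)^N.
The square-root prefactors combine to sqrt(2π·5N) / (sqrt(2π N)·sqrt(2π·4N)) = sqrt(5 / (2π·4·N)) = sqrt(5/(8π·18n)).
Substituting N = 18n: C(90n, 18n) ~ (3125/256)^(18n) · sqrt(5/(8π·18n)).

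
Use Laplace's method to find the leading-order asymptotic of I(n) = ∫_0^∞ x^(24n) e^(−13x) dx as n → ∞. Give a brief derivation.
I(n) ~ (sqrt(2π·24n) / 13) · (24n/(13e))^(24n)

Write the integrand as exp(24n ln x − 13x) and set f(x) = 24n ln x − 13x. Then f'(x) = 24n/x − 13 = 0 at x* = 24n/13, and f''(x*) = −24n/x*^2 = −13^2/(24n). Laplace's method (interior maximum) gives
  I(n) ~ e^(f(x*)) · sqrt(2π / |f''(x*)|)
        = exp(24n ln(24n/13) − 24n) · sqrt(2π · 24n / 13^2)
        = (24n/13)^(24n) e^(−24n) · sqrt(2π·24n) / 13
        = (sqrt(2π·24n) / 13) · (24n/(13e))^(24n).
This matches Γ(24n+1)/13^(24n+1) with Stirling applied to Γ.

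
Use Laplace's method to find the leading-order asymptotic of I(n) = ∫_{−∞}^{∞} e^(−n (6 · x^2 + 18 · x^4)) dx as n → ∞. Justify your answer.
I(n) ~ sqrt(π/(6n))

φ(x) = 6 · x^2 + 18 · x^4 has its unique global minimum at x* = 0 (since φ'(x) = 12x + 72x^3 = 0 only at x = 0 for real x with both coefficients positive, and φ → ∞ as |x| → ∞). At x* = 0, φ(0) = 0 and φ''(0) = 12. Laplace's method then gives
  I(n) ~ sqrt(2π / (n · φ''(0))) · e^(−n φ(0)) = sqrt(2π / (12n)) = sqrt(π/(6n)).
The 18 · x^4 term contributes only at subleading order (an O(1/n) relative correction).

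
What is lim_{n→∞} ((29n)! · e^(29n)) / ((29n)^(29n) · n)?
lim = 0

Stirling: (29n)! ~ sqrt(2π·29n) · (29n/e)^(29n). Hence
  (29n)! · e^(29n) / (29n)^(29n) ~ sqrt(2π·29n).
Dividing by n: sqrt(2π·29n) / n = sqrt(2π·29) · n^((1−2)/2), so the expression behaves like sqrt(2π·29) · n^((1−2)/2) → 0.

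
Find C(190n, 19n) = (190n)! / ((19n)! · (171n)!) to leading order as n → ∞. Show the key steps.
C(190n, 19n) ~ (10000000000/387420489)^(19n) · sqrt(5/(9π·19n))

Write N = 19n. Apply Stirling to each factorial:
  (10N)! ~ sqrt(2π·10N) · (10N/e)^(10N),
  N! ~ sqrt(2π N) · (N/e)^N,
  (9N)! ~ sqrt(2π·9N) · (9N/e)^(9N).
The exponential factors combine to (10N)^(10N) / (N^N · (9N)^(9N)) = 10^(10N)/9^(9N) = (10^10/9^9)^N = (10000000000/387420489)^N.
The square-root prefactors combine to sqrt(2π·10N) / (sqrt(2π N)·sqrt(2π·9N)) = sqrt(10 / (2π·9·N)) = sqrt(5/(9π·19n)).
Substituting N = 19n: C(190n, 19n) ~ (10000000000/387420489)^(19n) · sqrt(5/(9π·19n)).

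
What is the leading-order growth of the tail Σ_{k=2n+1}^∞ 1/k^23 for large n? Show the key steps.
Σ_{k>2n} 1/k^23 ~ 1/(22 · (2n)^22)

Compare to the integral: ∫_{2n}^∞ x^(−23) dx = [−x^(−22)/22]_{2n}^∞ = 1/((23−1)·(2n)^22). Euler-Maclaurin then gives
  Σ_{k>2n} 1/k^23 = ∫_{2n}^∞ dx/x^23 − 1/(2·(2n)^23) + O(1/(2n)^24).
(Equivalently this is ζ(23) − Σ_{k≤2n} 1/k^23.)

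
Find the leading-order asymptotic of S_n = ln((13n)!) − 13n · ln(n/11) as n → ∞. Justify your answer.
S_n ~ 13n · (ln 143 − 1) + O(ln n)

Stirling: ln((13n)!) = 13n ln(13n) − 13n + O(ln n).
  S_n = 13n ln(13n) − 13n − 13n ln(n/11) + O(ln n)
      = 13n ln(13n) − 13n ln n + 13n ln 11 − 13n + O(ln n)
      = 13n ln 13 + 13n ln 11 − 13n + O(ln n)
      = 13n (ln 143 − 1) + O(ln n).
Numerically ln(143) − 1 ≈ 3.9628.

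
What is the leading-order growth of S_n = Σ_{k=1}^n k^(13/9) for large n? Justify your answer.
S_n ~ (9/22) · n^(22/9)

Integral comparison: Σ_{k=1}^n k^(13/9) = ∫_0^n x^(13/9) dx + O(n^(13/9)). The integral is n^(1 + 13/9) / (1 + 13/9) = n^((13+9)/9) / ((13+9)/9) = (9/22) · n^(22/9).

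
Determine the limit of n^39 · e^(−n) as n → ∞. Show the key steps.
lim = 0

Exponentials with base > 1 dominate every fixed polynomial: for any fixed c, n^c / e^n → 0 as n → ∞ (e.g. by the ratio test, or since e^n grows faster than any power of n). Hence n^39 · e^(−n) = n^39 / e^n → 0.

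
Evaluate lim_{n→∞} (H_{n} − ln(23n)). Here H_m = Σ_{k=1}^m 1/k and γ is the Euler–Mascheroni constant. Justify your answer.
lim = −ln 23 + γ

By Euler-Maclaurin, H_m = ln m + γ + O(1/m). So
  H_{n} − ln(23n) = ln(n) + γ − ln(23n) + O(1/n)
                       = ln(1/23) + γ + O(1/n).
Hence the limit is ln(1/23) + γ.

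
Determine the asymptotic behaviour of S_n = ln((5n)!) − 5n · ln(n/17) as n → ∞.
S_n ~ 5n · (ln 85 − 1) + O(ln n)

Stirling: ln((5n)!) = 5n ln(5n) − 5n + O(ln n).
  S_n = 5n ln(5n) − 5n − 5n ln(n/17) + O(ln n)
      = 5n ln(5n) − 5n ln n + 5n ln 17 − 5n + O(ln n)
      = 5n ln 5 + 5n ln 17 − 5n + O(ln n)
      = 5n (ln 85 − 1) + O(ln n).
Numerically ln(85) − 1 ≈ 3.4427.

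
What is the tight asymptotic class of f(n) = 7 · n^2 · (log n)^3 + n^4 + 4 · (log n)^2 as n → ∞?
f(n) ∈ Θ(n^4)

Compare the terms by growth order. For large n, n^a · (log n)^b dominates n^a' · (log n)^b' iff a > a', or (a = a' and b > b'). Ranking the 3 terms shows the dominant one is n^4. Hence f(n) ∈ Θ(n^4).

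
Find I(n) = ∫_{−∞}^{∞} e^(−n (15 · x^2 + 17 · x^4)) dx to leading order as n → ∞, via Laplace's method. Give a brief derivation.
I(n) ~ sqrt(π/(15n))

φ(x) = 15 · x^2 + 17 · x^4 has its unique global minimum at x* = 0 (since φ'(x) = 30x + 68x^3 = 0 only at x = 0 for real x with both coefficients positive, and φ → ∞ as |x| → ∞). At x* = 0, φ(0) = 0 and φ''(0) = 30. Laplace's method then gives
  I(n) ~ sqrt(2π / (n · φ''(0))) · e^(−n φ(0)) = sqrt(2π / (30n)) = sqrt(π/(15n)).
The 17 · x^4 term contributes only at subleading order (an O(1/n) relative correction).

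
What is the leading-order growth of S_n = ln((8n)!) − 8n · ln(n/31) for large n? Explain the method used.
S_n ~ 8n · (ln 248 − 1) + O(ln n)

Stirling: ln((8n)!) = 8n ln(8n) − 8n + O(ln n).
  S_n = 8n ln(8n) − 8n − 8n ln(n/31) + O(ln n)
      = 8n ln(8n) − 8n ln n + 8n ln 31 − 8n + O(ln n)
      = 8n ln 8 + 8n ln 31 − 8n + O(ln n)
      = 8n (ln 248 − 1) + O(ln n).
Numerically ln(248) − 1 ≈ 4.5134.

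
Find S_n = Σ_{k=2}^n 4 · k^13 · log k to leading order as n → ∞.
S_n ~ 2 · n^14 log n / 7 − n^14 / 49

By integral comparison, S_n = ∫_1^n 4 · x^13 · log x dx + O(n^13 · log n). For the integral, ∫ x^13 log x dx = n^14 log n / 14 − n^14/196 (integration by parts). Hence S_n ~ 2 · n^14 log n / 7 − n^14 / 49.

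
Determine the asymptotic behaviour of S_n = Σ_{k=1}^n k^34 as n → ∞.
S_n ~ n^35 / 35

By integral comparison (Euler-Maclaurin), Σ_{k=1}^n k^34 = ∫_0^n x^34 dx + O(n^34) = n^35/35 + O(n^34). (Equivalently, Faulhaber's formula gives the same leading term.)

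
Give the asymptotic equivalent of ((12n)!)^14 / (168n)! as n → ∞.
((12n)!)^14/(168n)! ~ ((2π·12n)^(13/2) / sqrt(14)) · 14^(−14·12n)  →  0

Write N = 12n. Stirling: N! ~ sqrt(2π N)(N/e)^N and (14N)! ~ sqrt(2π·14N)·(14N/e)^(14N).
  (N!)^14/(14N)! ~ (2π N)^(14/2) (N/e)^(14N) / [sqrt(2π·14N) (14N/e)^(14N)]
     = (2π N)^(14/2) / sqrt(2π·14N) · (N/(14N))^(14N)
     = (2π N)^((14−1)/2) / sqrt(14) · 14^(−14N).
Since 14^14 > 1, the factor 14^(−14N) decays exponentially, so the ratio → 0. Substituting N = 12n gives the stated form.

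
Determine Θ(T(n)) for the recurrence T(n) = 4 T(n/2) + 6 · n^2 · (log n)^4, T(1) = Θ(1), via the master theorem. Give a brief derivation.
T(n) = Θ(n^2 · (log n)^5)

Here log_2 4 = 2 and f(n) = 6 · n^2 · (log n)^4 = Θ(n^(log_2 4) · (log n)^4). This is the extended Case 2 of the master theorem (f matches the critical exponent up to log factors), giving T(n) = Θ(n^(log_2 4) · (log n)^(4+1)) = Θ(n^2 · (log n)^5).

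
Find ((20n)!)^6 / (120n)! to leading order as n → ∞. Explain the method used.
((20n)!)^6/(120n)! ~ ((2π·20n)^(5/2) / sqrt(6)) · 6^(−6·20n)  →  0

Write N = 20n. Stirling: N! ~ sqrt(2π N)(N/e)^N and (6N)! ~ sqrt(2π·6N)·(6N/e)^(6N).
  (N!)^6/(6N)! ~ (2π N)^(6/2) (N/e)^(6N) / [sqrt(2π·6N) (6N/e)^(6N)]
     = (2π N)^(6/2) / sqrt(2π·6N) · (N/(6N))^(6N)
     = (2π N)^((6−1)/2) / sqrt(6) · 6^(−6N).
Since 6^6 > 1, the factor 6^(−6N) decays exponentially, so the ratio → 0. Substituting N = 20n gives the stated form.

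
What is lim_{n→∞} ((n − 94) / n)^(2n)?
lim = e^(−188)

Rewrite as (1 − 94/n)^(2n). By the standard limit (1 + x/n)^n → e^x, we have (1 − 94/n)^n → e^(−94), and raising to the 2nd power gives e^(−188).
More precisely, ln[(1 − 94/n)^(2n)] = 2n · ln(1 − 94/n) = 2n · (-94/n + O(1/n^2)) = -188 + O(1/n) → -188.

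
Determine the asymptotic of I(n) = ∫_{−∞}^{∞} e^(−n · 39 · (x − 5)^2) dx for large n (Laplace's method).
I(n) = sqrt(π/(39n))

Here φ(x) = 39 · (x − 5)^2 has its unique minimum at x* = 5 with φ(x*) = 0 and φ''(x*) = 78. Laplace's method gives
  I(n) ~ e^(−n φ(x*)) · sqrt(2π / (n · φ''(x*))) = sqrt(2π / (78n)) = sqrt(π/(39n)).
This is exact: substituting u = (x − 5)·sqrt(39n) gives I(n) = (1/sqrt(39n)) ∫_{−∞}^{∞} e^(−u^2) du = sqrt(π/(39n)).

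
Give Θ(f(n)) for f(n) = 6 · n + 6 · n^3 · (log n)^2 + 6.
f(n) ∈ Θ(n^3 · (log n)^2)

Compare the terms by growth order. For large n, n^a · (log n)^b dominates n^a' · (log n)^b' iff a > a', or (a = a' and b > b'). Ranking the 3 terms shows the dominant one is 6 · n^3 · (log n)^2. Hence f(n) ∈ Θ(n^3 · (log n)^2).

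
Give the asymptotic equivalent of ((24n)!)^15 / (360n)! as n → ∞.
((24n)!)^15/(360n)! ~ ((2π·24n)^(14/2) / sqrt(15)) · 15^(−15·24n)  →  0

Write N = 24n. Stirling: N! ~ sqrt(2π N)(N/e)^N and (15N)! ~ sqrt(2π·15N)·(15N/e)^(15N).
  (N!)^15/(15N)! ~ (2π N)^(15/2) (N/e)^(15N) / [sqrt(2π·15N) (15N/e)^(15N)]
     = (2π N)^(15/2) / sqrt(2π·15N) · (N/(15N))^(15N)
     = (2π N)^((15−1)/2) / sqrt(15) · 15^(−15N).
Since 15^15 > 1, the factor 15^(−15N) decays exponentially, so the ratio → 0. Substituting N = 24n gives the stated form.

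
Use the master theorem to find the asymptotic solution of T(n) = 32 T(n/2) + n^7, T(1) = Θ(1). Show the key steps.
T(n) = Θ(n^7)

log_2 32 ≈ 5.000. f(n) = n^7 dominates n^(log_2 32) since 7 > 5.000, and the regularity condition a·f(n/b) = 32·(n/2)^7 = (32/128)·n^7 ≤ c·f(n) holds with c = 32/128 ≈ 0.25 < 1. So this is Case 3: T(n) = Θ(f(n)) = Θ(n^7).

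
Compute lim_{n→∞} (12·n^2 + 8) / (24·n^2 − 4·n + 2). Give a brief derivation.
lim = 12/24 = 1/2

For large n the leading n^2 terms dominate both numerator and denominator. Dividing top and bottom by n^2, every other term tends to 0, leaving 12/24 = 1/2.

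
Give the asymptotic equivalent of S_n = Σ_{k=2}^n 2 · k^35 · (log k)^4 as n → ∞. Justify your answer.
S_n ~ n^36 · (log n)^4 / 18

By integral comparison, S_n = ∫_1^n 2 · x^35 · (log x)^4 dx + O(n^35 · (log n)^4). For the integral, the leading term of ∫_1^n x^35 (log x)^4 dx is n^36/36 · (log n)^4 (by repeated integration by parts; each step lowers the log-exponent and produces a relatively O(1/log n) correction). Hence S_n ~ n^36 · (log n)^4 / 18.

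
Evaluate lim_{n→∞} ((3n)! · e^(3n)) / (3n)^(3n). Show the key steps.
lim = ∞

Stirling: (3n)! ~ sqrt(2π·3n) · (3n/e)^(3n). Hence
  (3n)! · e^(3n) / (3n)^(3n) ~ sqrt(2π·3n) = sqrt(2π·3) · sqrt(n) → ∞.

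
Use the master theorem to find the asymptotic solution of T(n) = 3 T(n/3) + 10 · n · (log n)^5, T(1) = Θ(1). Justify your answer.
T(n) = Θ(n · (log n)^6)

Here log_3 3 = 1 and f(n) = 10 · n · (log n)^5 = Θ(n^(log_3 3) · (log n)^5). This is the extended Case 2 of the master theorem (f matches the critical exponent up to log factors), giving T(n) = Θ(n^(log_3 3) · (log n)^(5+1)) = Θ(n · (log n)^6).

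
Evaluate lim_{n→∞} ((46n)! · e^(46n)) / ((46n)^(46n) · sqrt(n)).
lim = sqrt(2π·46)

Stirling: (46n)! ~ sqrt(2π·46n) · (46n/e)^(46n). Hence
  (46n)! · e^(46n) / (46n)^(46n) ~ sqrt(2π·46n).
Dividing by sqrt(n): sqrt(2π·46n) / sqrt(n) = sqrt(2π·46) · n^((1−1)/2), so the limit is sqrt(2π·46).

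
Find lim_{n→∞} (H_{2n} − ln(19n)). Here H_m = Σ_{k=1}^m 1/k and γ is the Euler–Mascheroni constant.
lim = ln(2/19) + γ

By Euler-Maclaurin, H_m = ln m + γ + O(1/m). So
  H_{2n} − ln(19n) = ln(2n) + γ − ln(19n) + O(1/n)
                       = ln(2/19) + γ + O(1/n).
Hence the limit is ln(2/19) + γ.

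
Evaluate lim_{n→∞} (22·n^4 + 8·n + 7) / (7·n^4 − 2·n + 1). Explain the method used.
lim = 22/7

For large n the leading n^4 terms dominate both numerator and denominator. Dividing top and bottom by n^4, every other term tends to 0, leaving 22/7.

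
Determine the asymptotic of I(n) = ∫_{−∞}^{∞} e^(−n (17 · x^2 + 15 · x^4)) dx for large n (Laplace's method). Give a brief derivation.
I(n) ~ sqrt(π/(17n))

φ(x) = 17 · x^2 + 15 · x^4 has its unique global minimum at x* = 0 (since φ'(x) = 34x + 60x^3 = 0 only at x = 0 for real x with both coefficients positive, and φ → ∞ as |x| → ∞). At x* = 0, φ(0) = 0 and φ''(0) = 34. Laplace's method then gives
  I(n) ~ sqrt(2π / (n · φ''(0))) · e^(−n φ(0)) = sqrt(2π / (34n)) = sqrt(π/(17n)).
The 15 · x^4 term contributes only at subleading order (an O(1/n) relative correction).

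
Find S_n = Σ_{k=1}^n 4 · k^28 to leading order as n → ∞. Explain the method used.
S_n ~ 4 · n^29 / 29

By integral comparison (Euler-Maclaurin), Σ_{k=1}^n 4 · k^28 = 4 · ∫_0^n x^28 dx + O(n^28) = 4 · n^29/29 + O(n^28). (Equivalently, Faulhaber's formula gives the same leading term.)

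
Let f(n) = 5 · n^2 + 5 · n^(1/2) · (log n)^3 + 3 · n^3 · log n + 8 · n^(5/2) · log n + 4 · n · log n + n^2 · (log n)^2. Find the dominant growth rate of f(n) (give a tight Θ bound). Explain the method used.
f(n) ∈ Θ(n^3 · log n)

Compare the terms by growth order. For large n, n^a · (log n)^b dominates n^a' · (log n)^b' iff a > a', or (a = a' and b > b'). Ranking the 6 terms shows the dominant one is 3 · n^3 · log n. Hence f(n) ∈ Θ(n^3 · log n).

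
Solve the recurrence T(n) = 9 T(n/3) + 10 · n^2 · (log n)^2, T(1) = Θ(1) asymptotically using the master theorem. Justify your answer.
T(n) = Θ(n^2 · (log n)^3)

Here log_3 9 = 2 and f(n) = 10 · n^2 · (log n)^2 = Θ(n^(log_3 9) · (log n)^2). This is the extended Case 2 of the master theorem (f matches the critical exponent up to log factors), giving T(n) = Θ(n^(log_3 9) · (log n)^(2+1)) = Θ(n^2 · (log n)^3).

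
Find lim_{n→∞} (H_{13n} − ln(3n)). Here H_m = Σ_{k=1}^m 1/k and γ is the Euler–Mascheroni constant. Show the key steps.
lim = ln(13/3) + γ

By Euler-Maclaurin, H_m = ln m + γ + O(1/m). So
  H_{13n} − ln(3n) = ln(13n) + γ − ln(3n) + O(1/n)
                       = ln(13/3) + γ + O(1/n).
Hence the limit is ln(13/3) + γ.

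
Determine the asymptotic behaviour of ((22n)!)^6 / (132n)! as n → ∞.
((22n)!)^6/(132n)! ~ ((2π·22n)^(5/2) / sqrt(6)) · 6^(−6·22n)  →  0

Write N = 22n. Stirling: N! ~ sqrt(2π N)(N/e)^N and (6N)! ~ sqrt(2π·6N)·(6N/e)^(6N).
  (N!)^6/(6N)! ~ (2π N)^(6/2) (N/e)^(6N) / [sqrt(2π·6N) (6N/e)^(6N)]
     = (2π N)^(6/2) / sqrt(2π·6N) · (N/(6N))^(6N)
     = (2π N)^((6−1)/2) / sqrt(6) · 6^(−6N).
Since 6^6 > 1, the factor 6^(−6N) decays exponentially, so the ratio → 0. Substituting N = 22n gives the stated form.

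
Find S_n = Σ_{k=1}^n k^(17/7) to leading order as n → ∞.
S_n ~ (7/24) · n^(24/7)

Integral comparison: Σ_{k=1}^n k^(17/7) = ∫_0^n x^(17/7) dx + O(n^(17/7)). The integral is n^(1 + 17/7) / (1 + 17/7) = n^((17+7)/7) / ((17+7)/7) = (7/24) · n^(24/7).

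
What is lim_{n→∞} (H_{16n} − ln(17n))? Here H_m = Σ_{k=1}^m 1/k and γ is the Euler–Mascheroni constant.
lim = ln(16/17) + γ

By Euler-Maclaurin, H_m = ln m + γ + O(1/m). So
  H_{16n} − ln(17n) = ln(16n) + γ − ln(17n) + O(1/n)
                       = ln(16/17) + γ + O(1/n).
Hence the limit is ln(16/17) + γ.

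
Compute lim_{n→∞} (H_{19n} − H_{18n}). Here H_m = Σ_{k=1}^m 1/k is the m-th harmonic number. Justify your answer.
lim = ln(19/18)

Euler-Maclaurin gives H_m = ln m + γ + 1/(2m) + O(1/m^2). The γ and O(1/m) terms cancel in the difference:
  H_{19n} − H_{18n} = ln(19n) − ln(18n) + O(1/n) = ln(19/18) + O(1/n).
Hence the limit is ln(19/18).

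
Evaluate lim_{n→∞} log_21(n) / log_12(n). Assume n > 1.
lim = ln(12) / ln(21) = log_21(12)

Change of base: log_21(n) = ln n / ln 21 and log_12(n) = ln n / ln 12. The ratio is (ln n / ln 21) · (ln 12 / ln n) = ln 12 / ln 21, a constant independent of n. So the limit is ln 12 / ln 21 = log_21(12).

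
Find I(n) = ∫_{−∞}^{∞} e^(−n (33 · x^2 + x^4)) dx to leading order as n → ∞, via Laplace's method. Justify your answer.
I(n) ~ sqrt(π/(33n))

φ(x) = 33 · x^2 + x^4 has its unique global minimum at x* = 0 (since φ'(x) = 66x + 4x^3 = 0 only at x = 0 for real x with both coefficients positive, and φ → ∞ as |x| → ∞). At x* = 0, φ(0) = 0 and φ''(0) = 66. Laplace's method then gives
  I(n) ~ sqrt(2π / (n · φ''(0))) · e^(−n φ(0)) = sqrt(2π / (66n)) = sqrt(π/(33n)).
The x^4 term contributes only at subleading order (an O(1/n) relative correction).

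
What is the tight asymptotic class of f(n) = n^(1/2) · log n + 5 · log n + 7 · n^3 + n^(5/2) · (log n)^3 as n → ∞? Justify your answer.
f(n) ∈ Θ(n^3)

Compare the terms by growth order. For large n, n^a · (log n)^b dominates n^a' · (log n)^b' iff a > a', or (a = a' and b > b'). Ranking the 4 terms shows the dominant one is 7 · n^3. Hence f(n) ∈ Θ(n^3).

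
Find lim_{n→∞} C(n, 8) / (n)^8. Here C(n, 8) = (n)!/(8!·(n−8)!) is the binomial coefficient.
lim = 1/8! = 1/40320

With N = n → ∞: C(N, 8) / N^8 = [N(N−1)…(N−7)] / (8! · N^8) = (1/8!) · 1 · (1 − 1/n) · … · (1 − 7/n). Each factor → 1 as N → ∞, so the limit is 1/8! = 1/40320.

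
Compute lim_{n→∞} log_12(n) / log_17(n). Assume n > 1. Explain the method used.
lim = ln(17) / ln(12) = log_12(17)

Change of base: log_12(n) = ln n / ln 12 and log_17(n) = ln n / ln 17. The ratio is (ln n / ln 12) · (ln 17 / ln n) = ln 17 / ln 12, a constant independent of n. So the limit is ln 17 / ln 12 = log_12(17).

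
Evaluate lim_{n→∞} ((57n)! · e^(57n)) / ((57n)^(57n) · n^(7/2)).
lim = 0

Stirling: (57n)! ~ sqrt(2π·57n) · (57n/e)^(57n). Hence
  (57n)! · e^(57n) / (57n)^(57n) ~ sqrt(2π·57n).
Dividing by n^(7/2): sqrt(2π·57n) / n^(7/2) = sqrt(2π·57) · n^((1−7)/2), so the expression behaves like sqrt(2π·57) · n^((1−7)/2) → 0.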